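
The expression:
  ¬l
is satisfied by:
  {l: False}


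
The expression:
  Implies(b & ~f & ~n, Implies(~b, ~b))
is always true.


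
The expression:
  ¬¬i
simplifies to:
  i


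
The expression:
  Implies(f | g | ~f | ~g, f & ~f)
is never true.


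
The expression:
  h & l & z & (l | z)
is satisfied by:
  {h: True, z: True, l: True}


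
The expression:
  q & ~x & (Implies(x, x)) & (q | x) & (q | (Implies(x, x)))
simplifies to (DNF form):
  q & ~x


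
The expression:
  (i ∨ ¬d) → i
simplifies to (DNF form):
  d ∨ i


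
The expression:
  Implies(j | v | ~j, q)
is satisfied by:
  {q: True}


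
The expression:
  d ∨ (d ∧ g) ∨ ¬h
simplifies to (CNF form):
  d ∨ ¬h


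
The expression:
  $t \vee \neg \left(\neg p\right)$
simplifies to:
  $p \vee t$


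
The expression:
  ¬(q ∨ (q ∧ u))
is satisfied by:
  {q: False}


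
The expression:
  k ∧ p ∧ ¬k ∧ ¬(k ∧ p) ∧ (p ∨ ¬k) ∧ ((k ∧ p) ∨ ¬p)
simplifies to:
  False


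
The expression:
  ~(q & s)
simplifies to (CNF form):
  ~q | ~s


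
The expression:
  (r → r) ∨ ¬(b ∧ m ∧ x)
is always true.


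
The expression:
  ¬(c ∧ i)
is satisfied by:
  {c: False, i: False}
  {i: True, c: False}
  {c: True, i: False}


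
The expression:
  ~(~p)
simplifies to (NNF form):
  p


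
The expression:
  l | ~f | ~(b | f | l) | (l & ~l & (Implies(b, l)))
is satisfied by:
  {l: True, f: False}
  {f: False, l: False}
  {f: True, l: True}


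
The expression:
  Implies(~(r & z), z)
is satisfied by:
  {z: True}


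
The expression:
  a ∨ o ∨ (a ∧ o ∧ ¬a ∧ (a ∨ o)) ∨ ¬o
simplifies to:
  True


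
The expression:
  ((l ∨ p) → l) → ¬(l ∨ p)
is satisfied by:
  {l: False}


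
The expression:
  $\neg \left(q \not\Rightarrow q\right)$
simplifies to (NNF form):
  $\text{True}$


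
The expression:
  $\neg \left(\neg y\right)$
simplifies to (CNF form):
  $y$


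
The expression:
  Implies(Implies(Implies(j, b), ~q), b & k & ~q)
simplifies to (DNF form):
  (b & k) | (b & q) | (q & ~j)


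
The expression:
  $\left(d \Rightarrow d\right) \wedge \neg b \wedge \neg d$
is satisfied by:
  {d: False, b: False}


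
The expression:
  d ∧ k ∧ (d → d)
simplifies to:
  d ∧ k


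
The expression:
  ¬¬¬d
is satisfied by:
  {d: False}


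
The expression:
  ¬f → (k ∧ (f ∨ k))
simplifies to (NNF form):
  f ∨ k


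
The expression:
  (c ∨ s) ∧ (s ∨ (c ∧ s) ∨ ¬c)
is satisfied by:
  {s: True}


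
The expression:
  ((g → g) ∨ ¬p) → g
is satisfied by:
  {g: True}


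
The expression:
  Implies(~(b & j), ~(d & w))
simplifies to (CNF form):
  (b | ~d | ~w) & (j | ~d | ~w)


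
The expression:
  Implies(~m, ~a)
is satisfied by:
  {m: True, a: False}
  {a: False, m: False}
  {a: True, m: True}


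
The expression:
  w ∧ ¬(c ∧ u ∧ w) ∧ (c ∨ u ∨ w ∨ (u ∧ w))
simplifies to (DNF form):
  (w ∧ ¬c) ∨ (w ∧ ¬u)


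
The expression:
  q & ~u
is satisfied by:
  {q: True, u: False}


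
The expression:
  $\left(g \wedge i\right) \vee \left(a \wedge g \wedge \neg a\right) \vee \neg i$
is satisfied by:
  {g: True, i: False}
  {i: False, g: False}
  {i: True, g: True}


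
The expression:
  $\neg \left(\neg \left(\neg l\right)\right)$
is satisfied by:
  {l: False}


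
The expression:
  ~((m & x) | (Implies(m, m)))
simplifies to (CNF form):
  False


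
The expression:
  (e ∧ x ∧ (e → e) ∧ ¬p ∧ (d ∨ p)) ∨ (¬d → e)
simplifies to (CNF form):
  d ∨ e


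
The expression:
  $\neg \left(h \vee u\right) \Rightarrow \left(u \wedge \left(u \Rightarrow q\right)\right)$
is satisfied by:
  {u: True, h: True}
  {u: True, h: False}
  {h: True, u: False}


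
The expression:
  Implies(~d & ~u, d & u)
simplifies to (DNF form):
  d | u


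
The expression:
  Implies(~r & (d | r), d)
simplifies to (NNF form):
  True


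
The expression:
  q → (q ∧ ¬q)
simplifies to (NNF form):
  ¬q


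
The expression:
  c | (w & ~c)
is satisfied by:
  {c: True, w: True}
  {c: True, w: False}
  {w: True, c: False}


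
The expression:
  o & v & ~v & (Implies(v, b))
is never true.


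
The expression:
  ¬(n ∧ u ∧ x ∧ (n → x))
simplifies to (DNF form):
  ¬n ∨ ¬u ∨ ¬x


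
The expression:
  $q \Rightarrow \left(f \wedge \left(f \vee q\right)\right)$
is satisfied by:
  {f: True, q: False}
  {q: False, f: False}
  {q: True, f: True}


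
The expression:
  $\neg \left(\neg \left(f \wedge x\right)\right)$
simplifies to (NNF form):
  $f \wedge x$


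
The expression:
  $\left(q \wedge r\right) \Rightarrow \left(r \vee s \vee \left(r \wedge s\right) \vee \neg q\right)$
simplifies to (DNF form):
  $\text{True}$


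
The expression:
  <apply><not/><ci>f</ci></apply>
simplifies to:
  <apply><not/><ci>f</ci></apply>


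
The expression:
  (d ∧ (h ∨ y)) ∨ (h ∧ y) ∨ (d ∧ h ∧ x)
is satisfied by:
  {d: True, h: True, y: True}
  {d: True, h: True, y: False}
  {d: True, y: True, h: False}
  {h: True, y: True, d: False}


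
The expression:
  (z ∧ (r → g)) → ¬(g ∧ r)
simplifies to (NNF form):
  ¬g ∨ ¬r ∨ ¬z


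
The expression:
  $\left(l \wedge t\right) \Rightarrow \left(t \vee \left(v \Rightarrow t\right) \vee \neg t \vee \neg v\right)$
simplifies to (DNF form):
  $\text{True}$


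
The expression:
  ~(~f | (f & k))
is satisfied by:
  {f: True, k: False}


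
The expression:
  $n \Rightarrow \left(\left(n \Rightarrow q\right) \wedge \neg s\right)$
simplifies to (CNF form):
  $\left(q \vee \neg n\right) \wedge \left(\neg n \vee \neg s\right)$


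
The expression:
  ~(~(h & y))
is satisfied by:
  {h: True, y: True}


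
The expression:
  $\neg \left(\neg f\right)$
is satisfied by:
  {f: True}


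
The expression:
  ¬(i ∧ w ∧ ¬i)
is always true.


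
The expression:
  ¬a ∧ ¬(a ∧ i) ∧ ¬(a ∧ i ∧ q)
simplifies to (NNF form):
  ¬a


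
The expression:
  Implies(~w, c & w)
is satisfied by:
  {w: True}


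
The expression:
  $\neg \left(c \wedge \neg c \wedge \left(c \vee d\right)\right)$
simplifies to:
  $\text{True}$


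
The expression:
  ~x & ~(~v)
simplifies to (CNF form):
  v & ~x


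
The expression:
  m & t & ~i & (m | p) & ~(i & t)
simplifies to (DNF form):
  m & t & ~i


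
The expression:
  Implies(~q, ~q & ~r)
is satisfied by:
  {q: True, r: False}
  {r: False, q: False}
  {r: True, q: True}


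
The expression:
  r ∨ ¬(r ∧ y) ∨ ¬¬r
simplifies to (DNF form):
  True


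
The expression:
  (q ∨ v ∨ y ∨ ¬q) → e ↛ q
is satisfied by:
  {e: True, q: False}


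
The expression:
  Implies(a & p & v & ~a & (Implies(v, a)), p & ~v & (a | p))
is always true.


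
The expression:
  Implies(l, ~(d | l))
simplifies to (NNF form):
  ~l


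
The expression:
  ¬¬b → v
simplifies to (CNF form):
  v ∨ ¬b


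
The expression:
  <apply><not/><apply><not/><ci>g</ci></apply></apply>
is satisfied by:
  {g: True}


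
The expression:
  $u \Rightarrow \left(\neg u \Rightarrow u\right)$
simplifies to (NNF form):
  $\text{True}$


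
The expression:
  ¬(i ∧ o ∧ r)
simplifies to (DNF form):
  ¬i ∨ ¬o ∨ ¬r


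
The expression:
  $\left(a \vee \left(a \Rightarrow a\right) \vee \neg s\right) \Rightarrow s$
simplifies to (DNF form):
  $s$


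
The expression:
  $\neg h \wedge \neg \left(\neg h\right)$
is never true.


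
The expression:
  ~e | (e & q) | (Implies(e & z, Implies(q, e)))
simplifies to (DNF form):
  True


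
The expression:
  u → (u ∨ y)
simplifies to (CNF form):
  True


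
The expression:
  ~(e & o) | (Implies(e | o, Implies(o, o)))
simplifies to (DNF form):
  True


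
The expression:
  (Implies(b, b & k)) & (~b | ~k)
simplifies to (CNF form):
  ~b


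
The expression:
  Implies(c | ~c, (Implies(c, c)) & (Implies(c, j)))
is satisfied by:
  {j: True, c: False}
  {c: False, j: False}
  {c: True, j: True}


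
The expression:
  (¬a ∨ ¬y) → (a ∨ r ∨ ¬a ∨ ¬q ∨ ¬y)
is always true.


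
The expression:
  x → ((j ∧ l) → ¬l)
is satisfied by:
  {l: False, x: False, j: False}
  {j: True, l: False, x: False}
  {x: True, l: False, j: False}
  {j: True, x: True, l: False}
  {l: True, j: False, x: False}
  {j: True, l: True, x: False}
  {x: True, l: True, j: False}


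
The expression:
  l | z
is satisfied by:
  {z: True, l: True}
  {z: True, l: False}
  {l: True, z: False}


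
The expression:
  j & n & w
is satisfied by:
  {j: True, w: True, n: True}


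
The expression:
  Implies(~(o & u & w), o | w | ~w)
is always true.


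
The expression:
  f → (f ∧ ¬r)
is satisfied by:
  {r: False, f: False}
  {f: True, r: False}
  {r: True, f: False}


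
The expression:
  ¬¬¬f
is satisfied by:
  {f: False}


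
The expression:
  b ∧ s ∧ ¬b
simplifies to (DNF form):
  False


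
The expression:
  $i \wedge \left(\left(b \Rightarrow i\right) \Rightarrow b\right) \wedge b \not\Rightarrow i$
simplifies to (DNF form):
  $\text{False}$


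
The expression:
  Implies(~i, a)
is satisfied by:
  {i: True, a: True}
  {i: True, a: False}
  {a: True, i: False}


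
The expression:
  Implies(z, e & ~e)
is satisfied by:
  {z: False}


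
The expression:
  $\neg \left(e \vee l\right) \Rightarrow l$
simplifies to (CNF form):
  $e \vee l$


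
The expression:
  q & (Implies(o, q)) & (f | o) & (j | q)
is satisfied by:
  {o: True, f: True, q: True}
  {o: True, q: True, f: False}
  {f: True, q: True, o: False}


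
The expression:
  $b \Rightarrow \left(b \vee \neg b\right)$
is always true.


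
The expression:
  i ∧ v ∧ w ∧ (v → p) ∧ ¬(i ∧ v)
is never true.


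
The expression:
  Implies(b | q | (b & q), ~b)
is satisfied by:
  {b: False}


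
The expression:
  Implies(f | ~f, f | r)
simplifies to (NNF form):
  f | r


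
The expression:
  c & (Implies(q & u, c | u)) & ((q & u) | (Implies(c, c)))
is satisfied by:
  {c: True}


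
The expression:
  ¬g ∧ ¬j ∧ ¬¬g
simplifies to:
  False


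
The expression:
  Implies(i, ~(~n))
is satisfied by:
  {n: True, i: False}
  {i: False, n: False}
  {i: True, n: True}


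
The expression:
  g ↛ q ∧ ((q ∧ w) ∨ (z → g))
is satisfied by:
  {g: True, q: False}


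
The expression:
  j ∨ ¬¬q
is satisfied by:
  {q: True, j: True}
  {q: True, j: False}
  {j: True, q: False}


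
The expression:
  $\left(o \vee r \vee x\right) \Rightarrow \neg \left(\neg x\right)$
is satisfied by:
  {x: True, o: False, r: False}
  {r: True, x: True, o: False}
  {x: True, o: True, r: False}
  {r: True, x: True, o: True}
  {r: False, o: False, x: False}


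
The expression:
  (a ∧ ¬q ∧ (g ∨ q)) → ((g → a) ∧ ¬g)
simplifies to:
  q ∨ ¬a ∨ ¬g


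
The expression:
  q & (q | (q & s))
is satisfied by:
  {q: True}


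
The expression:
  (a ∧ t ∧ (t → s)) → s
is always true.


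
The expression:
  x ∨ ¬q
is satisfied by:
  {x: True, q: False}
  {q: False, x: False}
  {q: True, x: True}


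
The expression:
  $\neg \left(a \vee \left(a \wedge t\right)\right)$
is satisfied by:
  {a: False}


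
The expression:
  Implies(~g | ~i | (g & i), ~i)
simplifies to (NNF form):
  ~i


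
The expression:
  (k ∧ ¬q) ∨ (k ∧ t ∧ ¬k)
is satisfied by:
  {k: True, q: False}


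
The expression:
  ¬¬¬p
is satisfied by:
  {p: False}


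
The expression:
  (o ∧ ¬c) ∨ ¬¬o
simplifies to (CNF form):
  o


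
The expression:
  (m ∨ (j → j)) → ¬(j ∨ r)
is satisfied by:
  {r: False, j: False}


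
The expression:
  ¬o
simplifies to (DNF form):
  ¬o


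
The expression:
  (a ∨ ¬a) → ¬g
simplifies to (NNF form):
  ¬g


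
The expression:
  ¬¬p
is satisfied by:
  {p: True}


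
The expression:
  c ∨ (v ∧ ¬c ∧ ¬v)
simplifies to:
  c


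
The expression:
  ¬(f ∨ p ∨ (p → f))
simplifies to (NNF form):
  False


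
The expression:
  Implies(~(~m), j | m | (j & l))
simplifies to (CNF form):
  True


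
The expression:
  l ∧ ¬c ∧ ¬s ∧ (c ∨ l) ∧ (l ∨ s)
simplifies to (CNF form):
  l ∧ ¬c ∧ ¬s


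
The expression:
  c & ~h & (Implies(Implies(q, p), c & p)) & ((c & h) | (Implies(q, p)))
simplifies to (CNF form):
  c & p & ~h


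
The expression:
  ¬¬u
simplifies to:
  u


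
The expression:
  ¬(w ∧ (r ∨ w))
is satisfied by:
  {w: False}


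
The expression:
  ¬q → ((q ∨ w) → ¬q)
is always true.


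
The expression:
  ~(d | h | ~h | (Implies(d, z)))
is never true.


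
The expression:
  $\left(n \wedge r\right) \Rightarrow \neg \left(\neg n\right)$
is always true.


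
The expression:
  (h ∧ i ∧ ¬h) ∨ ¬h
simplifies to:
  ¬h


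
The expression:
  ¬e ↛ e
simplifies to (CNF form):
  True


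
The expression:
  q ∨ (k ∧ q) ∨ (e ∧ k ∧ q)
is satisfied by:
  {q: True}


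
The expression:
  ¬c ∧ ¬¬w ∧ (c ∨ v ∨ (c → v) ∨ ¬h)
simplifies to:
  w ∧ ¬c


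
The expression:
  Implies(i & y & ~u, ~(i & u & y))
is always true.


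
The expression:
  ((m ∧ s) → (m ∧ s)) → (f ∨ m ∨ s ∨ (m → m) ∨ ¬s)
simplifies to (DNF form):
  True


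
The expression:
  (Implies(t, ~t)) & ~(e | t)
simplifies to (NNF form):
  ~e & ~t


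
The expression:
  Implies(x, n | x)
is always true.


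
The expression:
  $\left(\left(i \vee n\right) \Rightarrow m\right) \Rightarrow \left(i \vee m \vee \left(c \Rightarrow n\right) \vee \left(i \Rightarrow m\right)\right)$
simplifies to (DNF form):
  $\text{True}$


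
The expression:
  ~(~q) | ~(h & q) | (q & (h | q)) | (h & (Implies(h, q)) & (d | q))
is always true.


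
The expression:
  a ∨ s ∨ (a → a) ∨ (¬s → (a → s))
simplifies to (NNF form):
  True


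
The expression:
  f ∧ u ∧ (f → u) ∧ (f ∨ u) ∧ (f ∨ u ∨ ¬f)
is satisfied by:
  {u: True, f: True}


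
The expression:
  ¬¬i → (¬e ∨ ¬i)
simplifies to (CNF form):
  ¬e ∨ ¬i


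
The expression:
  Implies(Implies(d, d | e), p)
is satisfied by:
  {p: True}


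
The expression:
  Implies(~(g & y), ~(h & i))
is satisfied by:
  {y: True, g: True, h: False, i: False}
  {y: True, g: False, h: False, i: False}
  {g: True, y: False, h: False, i: False}
  {y: False, g: False, h: False, i: False}
  {i: True, y: True, g: True, h: False}
  {i: True, y: True, g: False, h: False}
  {i: True, g: True, y: False, h: False}
  {i: True, g: False, y: False, h: False}
  {y: True, h: True, g: True, i: False}
  {y: True, h: True, g: False, i: False}
  {h: True, g: True, y: False, i: False}
  {h: True, y: False, g: False, i: False}
  {i: True, y: True, h: True, g: True}


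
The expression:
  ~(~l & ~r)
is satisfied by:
  {r: True, l: True}
  {r: True, l: False}
  {l: True, r: False}


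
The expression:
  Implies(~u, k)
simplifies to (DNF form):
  k | u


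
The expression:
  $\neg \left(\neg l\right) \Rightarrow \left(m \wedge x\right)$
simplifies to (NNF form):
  $\left(m \wedge x\right) \vee \neg l$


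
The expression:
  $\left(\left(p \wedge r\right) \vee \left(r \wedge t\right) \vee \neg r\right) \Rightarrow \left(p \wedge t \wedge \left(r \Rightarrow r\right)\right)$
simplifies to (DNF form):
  $\left(p \wedge t\right) \vee \left(p \wedge \neg p\right) \vee \left(p \wedge r \wedge t\right) \vee \left(p \wedge r \wedge \neg p\right) \vee \left(p \wedge t \wedge \neg t\right) \vee \left(p \wedge \neg p \wedge \neg t\right) \vee \left(r \wedge t \wedge \neg t\right) \vee \left(r \wedge \neg p \wedge \neg t\right)$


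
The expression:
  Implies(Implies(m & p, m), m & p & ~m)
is never true.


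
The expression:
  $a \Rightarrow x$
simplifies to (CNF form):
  $x \vee \neg a$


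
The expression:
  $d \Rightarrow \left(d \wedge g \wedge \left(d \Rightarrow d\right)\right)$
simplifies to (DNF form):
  $g \vee \neg d$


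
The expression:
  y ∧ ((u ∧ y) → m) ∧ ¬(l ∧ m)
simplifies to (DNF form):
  (m ∧ y ∧ ¬l) ∨ (m ∧ y ∧ ¬m) ∨ (y ∧ ¬l ∧ ¬u) ∨ (y ∧ ¬m ∧ ¬u)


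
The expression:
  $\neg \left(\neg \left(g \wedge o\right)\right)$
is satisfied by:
  {g: True, o: True}


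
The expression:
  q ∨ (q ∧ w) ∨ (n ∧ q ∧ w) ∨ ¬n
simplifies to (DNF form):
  q ∨ ¬n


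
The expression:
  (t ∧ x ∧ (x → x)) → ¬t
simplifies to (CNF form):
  ¬t ∨ ¬x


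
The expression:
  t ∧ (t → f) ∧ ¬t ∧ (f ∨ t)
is never true.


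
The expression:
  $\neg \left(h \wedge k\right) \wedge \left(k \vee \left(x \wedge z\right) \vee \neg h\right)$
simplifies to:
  $\left(x \wedge z \wedge \neg k\right) \vee \neg h$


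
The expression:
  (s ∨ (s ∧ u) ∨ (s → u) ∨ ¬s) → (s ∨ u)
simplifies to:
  s ∨ u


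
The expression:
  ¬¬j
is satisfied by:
  {j: True}


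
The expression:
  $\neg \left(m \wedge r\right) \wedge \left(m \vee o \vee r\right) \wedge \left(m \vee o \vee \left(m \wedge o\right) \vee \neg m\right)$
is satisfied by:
  {o: True, m: False, r: False}
  {r: True, o: True, m: False}
  {r: True, m: False, o: False}
  {o: True, m: True, r: False}
  {m: True, r: False, o: False}


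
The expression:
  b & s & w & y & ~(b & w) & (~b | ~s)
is never true.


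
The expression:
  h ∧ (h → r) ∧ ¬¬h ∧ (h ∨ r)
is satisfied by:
  {r: True, h: True}


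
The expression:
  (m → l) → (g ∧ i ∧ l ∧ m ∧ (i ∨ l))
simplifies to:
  m ∧ (g ∨ ¬l) ∧ (i ∨ ¬l)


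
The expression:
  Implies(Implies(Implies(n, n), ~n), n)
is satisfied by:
  {n: True}


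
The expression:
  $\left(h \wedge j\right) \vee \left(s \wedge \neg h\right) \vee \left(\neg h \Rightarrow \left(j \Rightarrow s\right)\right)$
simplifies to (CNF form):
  $h \vee s \vee \neg j$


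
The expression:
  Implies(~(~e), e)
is always true.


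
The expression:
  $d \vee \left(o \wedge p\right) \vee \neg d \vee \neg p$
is always true.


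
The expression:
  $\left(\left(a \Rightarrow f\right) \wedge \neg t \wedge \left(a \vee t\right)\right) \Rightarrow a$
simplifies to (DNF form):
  $\text{True}$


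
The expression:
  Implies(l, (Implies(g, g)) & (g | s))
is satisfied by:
  {g: True, s: True, l: False}
  {g: True, l: False, s: False}
  {s: True, l: False, g: False}
  {s: False, l: False, g: False}
  {g: True, s: True, l: True}
  {g: True, l: True, s: False}
  {s: True, l: True, g: False}


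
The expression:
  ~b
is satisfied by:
  {b: False}


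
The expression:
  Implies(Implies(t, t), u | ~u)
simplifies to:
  True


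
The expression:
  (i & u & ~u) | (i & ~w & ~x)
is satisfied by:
  {i: True, x: False, w: False}


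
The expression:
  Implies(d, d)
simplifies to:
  True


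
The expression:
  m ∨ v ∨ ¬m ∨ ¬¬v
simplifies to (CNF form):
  True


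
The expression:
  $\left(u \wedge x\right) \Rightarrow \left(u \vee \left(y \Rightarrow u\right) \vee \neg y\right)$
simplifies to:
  $\text{True}$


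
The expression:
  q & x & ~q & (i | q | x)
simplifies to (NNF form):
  False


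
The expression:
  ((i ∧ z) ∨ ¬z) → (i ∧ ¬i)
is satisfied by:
  {z: True, i: False}


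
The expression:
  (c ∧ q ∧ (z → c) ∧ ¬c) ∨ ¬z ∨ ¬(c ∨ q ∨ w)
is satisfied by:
  {w: False, c: False, z: False, q: False}
  {q: True, w: False, c: False, z: False}
  {c: True, q: False, w: False, z: False}
  {q: True, c: True, w: False, z: False}
  {w: True, q: False, c: False, z: False}
  {q: True, w: True, c: False, z: False}
  {c: True, w: True, q: False, z: False}
  {q: True, c: True, w: True, z: False}
  {z: True, q: False, w: False, c: False}


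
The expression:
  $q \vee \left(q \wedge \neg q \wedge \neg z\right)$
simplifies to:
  $q$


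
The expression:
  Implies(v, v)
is always true.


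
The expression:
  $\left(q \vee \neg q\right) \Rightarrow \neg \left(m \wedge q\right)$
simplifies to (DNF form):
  $\neg m \vee \neg q$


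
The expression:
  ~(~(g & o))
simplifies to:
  g & o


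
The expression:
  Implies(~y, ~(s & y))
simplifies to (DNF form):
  True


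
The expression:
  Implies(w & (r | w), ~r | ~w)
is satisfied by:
  {w: False, r: False}
  {r: True, w: False}
  {w: True, r: False}


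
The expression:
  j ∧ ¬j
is never true.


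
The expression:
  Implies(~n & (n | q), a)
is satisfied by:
  {n: True, a: True, q: False}
  {n: True, q: False, a: False}
  {a: True, q: False, n: False}
  {a: False, q: False, n: False}
  {n: True, a: True, q: True}
  {n: True, q: True, a: False}
  {a: True, q: True, n: False}


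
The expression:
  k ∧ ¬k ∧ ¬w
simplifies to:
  False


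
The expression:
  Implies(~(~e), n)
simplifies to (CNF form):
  n | ~e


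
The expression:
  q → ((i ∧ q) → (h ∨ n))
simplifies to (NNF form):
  h ∨ n ∨ ¬i ∨ ¬q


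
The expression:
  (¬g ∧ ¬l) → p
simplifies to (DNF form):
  g ∨ l ∨ p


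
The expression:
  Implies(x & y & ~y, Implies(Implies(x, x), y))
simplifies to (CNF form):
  True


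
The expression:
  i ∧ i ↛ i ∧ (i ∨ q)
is never true.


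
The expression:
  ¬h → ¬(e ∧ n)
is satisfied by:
  {h: True, e: False, n: False}
  {e: False, n: False, h: False}
  {h: True, n: True, e: False}
  {n: True, e: False, h: False}
  {h: True, e: True, n: False}
  {e: True, h: False, n: False}
  {h: True, n: True, e: True}


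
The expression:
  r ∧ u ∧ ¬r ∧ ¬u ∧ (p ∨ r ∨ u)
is never true.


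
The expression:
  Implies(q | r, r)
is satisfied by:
  {r: True, q: False}
  {q: False, r: False}
  {q: True, r: True}


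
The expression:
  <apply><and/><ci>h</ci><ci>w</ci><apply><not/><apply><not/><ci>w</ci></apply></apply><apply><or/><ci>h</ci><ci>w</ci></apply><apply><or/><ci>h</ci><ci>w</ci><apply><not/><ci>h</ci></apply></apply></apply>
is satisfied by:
  {h: True, w: True}


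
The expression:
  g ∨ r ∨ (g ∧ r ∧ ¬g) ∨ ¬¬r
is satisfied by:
  {r: True, g: True}
  {r: True, g: False}
  {g: True, r: False}


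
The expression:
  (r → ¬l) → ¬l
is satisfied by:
  {r: True, l: False}
  {l: False, r: False}
  {l: True, r: True}


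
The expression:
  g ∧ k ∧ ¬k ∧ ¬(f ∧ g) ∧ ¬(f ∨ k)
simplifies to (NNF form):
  False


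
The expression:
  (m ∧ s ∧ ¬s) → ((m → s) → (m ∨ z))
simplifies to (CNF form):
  True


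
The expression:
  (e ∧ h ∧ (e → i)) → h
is always true.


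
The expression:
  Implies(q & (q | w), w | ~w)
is always true.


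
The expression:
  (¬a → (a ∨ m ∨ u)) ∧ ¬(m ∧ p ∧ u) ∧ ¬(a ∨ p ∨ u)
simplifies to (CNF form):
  m ∧ ¬a ∧ ¬p ∧ ¬u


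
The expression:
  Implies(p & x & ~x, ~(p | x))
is always true.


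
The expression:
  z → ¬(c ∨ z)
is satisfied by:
  {z: False}


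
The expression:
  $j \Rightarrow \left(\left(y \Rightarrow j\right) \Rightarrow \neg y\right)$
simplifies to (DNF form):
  $\neg j \vee \neg y$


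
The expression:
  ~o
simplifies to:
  ~o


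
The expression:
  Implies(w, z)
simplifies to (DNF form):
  z | ~w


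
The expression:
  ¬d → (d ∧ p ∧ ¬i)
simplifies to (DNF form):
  d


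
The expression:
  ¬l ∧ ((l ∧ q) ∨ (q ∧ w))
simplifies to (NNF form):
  q ∧ w ∧ ¬l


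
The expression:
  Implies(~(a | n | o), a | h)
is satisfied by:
  {n: True, a: True, o: True, h: True}
  {n: True, a: True, o: True, h: False}
  {n: True, a: True, h: True, o: False}
  {n: True, a: True, h: False, o: False}
  {n: True, o: True, h: True, a: False}
  {n: True, o: True, h: False, a: False}
  {n: True, o: False, h: True, a: False}
  {n: True, o: False, h: False, a: False}
  {a: True, o: True, h: True, n: False}
  {a: True, o: True, h: False, n: False}
  {a: True, h: True, o: False, n: False}
  {a: True, h: False, o: False, n: False}
  {o: True, h: True, a: False, n: False}
  {o: True, a: False, h: False, n: False}
  {h: True, a: False, o: False, n: False}


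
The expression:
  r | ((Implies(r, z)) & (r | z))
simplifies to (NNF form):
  r | z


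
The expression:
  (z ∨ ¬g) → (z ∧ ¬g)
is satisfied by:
  {g: True, z: False}
  {z: True, g: False}


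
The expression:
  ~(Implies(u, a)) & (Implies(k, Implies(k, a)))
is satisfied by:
  {u: True, k: False, a: False}


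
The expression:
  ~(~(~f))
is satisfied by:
  {f: False}


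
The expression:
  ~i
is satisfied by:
  {i: False}


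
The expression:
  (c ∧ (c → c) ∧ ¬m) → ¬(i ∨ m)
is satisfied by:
  {m: True, c: False, i: False}
  {c: False, i: False, m: False}
  {i: True, m: True, c: False}
  {i: True, c: False, m: False}
  {m: True, c: True, i: False}
  {c: True, m: False, i: False}
  {i: True, c: True, m: True}


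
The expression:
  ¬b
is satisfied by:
  {b: False}


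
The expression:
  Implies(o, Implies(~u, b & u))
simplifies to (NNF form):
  u | ~o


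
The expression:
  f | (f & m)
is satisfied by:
  {f: True}


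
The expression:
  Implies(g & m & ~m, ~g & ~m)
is always true.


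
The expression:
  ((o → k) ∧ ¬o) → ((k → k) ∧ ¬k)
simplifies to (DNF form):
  o ∨ ¬k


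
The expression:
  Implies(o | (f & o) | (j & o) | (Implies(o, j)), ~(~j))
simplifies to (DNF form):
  j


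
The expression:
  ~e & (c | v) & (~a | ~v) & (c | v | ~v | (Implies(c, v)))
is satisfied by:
  {c: True, e: False, v: False, a: False}
  {a: True, c: True, e: False, v: False}
  {v: True, c: True, e: False, a: False}
  {v: True, c: False, e: False, a: False}


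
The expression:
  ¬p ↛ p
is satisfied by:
  {p: False}


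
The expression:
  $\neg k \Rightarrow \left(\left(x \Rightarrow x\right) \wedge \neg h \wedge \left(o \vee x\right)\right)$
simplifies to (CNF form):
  $\left(k \vee \neg h\right) \wedge \left(k \vee o \vee x\right) \wedge \left(k \vee o \vee \neg h\right) \wedge \left(k \vee x \vee \neg h\right)$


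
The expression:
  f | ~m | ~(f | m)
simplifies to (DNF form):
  f | ~m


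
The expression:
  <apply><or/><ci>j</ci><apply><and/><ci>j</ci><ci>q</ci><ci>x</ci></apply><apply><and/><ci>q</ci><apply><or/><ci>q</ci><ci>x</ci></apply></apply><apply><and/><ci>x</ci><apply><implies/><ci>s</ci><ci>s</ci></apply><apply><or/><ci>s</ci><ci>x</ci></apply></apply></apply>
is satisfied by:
  {x: True, q: True, j: True}
  {x: True, q: True, j: False}
  {x: True, j: True, q: False}
  {x: True, j: False, q: False}
  {q: True, j: True, x: False}
  {q: True, j: False, x: False}
  {j: True, q: False, x: False}


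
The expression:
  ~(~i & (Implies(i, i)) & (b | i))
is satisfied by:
  {i: True, b: False}
  {b: False, i: False}
  {b: True, i: True}


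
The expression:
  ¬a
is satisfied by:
  {a: False}


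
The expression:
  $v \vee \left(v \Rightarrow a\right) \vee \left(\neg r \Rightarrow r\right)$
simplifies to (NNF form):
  $\text{True}$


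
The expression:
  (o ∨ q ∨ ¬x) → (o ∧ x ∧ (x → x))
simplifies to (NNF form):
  x ∧ (o ∨ ¬q)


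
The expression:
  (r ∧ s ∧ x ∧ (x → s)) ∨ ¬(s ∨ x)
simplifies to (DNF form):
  (x ∧ ¬x) ∨ (¬s ∧ ¬x) ∨ (r ∧ s ∧ x) ∨ (r ∧ s ∧ ¬s) ∨ (r ∧ x ∧ ¬x) ∨ (r ∧ ¬s ∧ ¬x) ∨ (s ∧ x ∧ ¬x) ∨ (s ∧ ¬s ∧ ¬x)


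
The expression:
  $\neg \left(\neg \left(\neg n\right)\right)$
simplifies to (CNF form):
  $\neg n$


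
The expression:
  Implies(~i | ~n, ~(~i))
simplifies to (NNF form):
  i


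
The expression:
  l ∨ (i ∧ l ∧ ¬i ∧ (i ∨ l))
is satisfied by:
  {l: True}


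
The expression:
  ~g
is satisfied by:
  {g: False}


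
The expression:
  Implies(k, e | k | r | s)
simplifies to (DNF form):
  True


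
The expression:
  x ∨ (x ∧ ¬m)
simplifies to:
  x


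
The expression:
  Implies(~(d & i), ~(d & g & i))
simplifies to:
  True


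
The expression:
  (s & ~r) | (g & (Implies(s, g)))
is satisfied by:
  {g: True, s: True, r: False}
  {g: True, s: False, r: False}
  {r: True, g: True, s: True}
  {r: True, g: True, s: False}
  {s: True, r: False, g: False}


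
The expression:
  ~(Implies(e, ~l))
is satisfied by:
  {e: True, l: True}


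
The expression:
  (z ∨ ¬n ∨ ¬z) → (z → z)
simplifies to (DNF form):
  True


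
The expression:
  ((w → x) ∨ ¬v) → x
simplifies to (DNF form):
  x ∨ (v ∧ w)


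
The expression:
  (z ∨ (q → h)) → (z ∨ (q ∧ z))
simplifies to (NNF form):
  z ∨ (q ∧ ¬h)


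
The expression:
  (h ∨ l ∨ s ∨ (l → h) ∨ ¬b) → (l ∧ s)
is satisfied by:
  {s: True, l: True}


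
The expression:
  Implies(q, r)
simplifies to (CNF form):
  r | ~q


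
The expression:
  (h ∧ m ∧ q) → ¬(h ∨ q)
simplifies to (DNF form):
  ¬h ∨ ¬m ∨ ¬q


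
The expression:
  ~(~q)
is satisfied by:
  {q: True}


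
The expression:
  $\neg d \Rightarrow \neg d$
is always true.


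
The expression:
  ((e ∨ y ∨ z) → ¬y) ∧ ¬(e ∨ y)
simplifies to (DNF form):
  ¬e ∧ ¬y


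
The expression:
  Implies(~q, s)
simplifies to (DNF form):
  q | s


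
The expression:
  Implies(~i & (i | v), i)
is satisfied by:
  {i: True, v: False}
  {v: False, i: False}
  {v: True, i: True}


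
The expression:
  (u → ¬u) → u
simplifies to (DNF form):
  u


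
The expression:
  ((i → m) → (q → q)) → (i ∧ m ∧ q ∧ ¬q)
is never true.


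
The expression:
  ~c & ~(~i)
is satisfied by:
  {i: True, c: False}


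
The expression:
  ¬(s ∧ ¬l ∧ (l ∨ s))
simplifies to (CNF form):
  l ∨ ¬s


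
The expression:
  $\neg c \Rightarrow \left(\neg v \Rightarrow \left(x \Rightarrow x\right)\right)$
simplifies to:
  $\text{True}$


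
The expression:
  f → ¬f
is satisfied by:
  {f: False}


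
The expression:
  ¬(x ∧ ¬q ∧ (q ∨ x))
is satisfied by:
  {q: True, x: False}
  {x: False, q: False}
  {x: True, q: True}


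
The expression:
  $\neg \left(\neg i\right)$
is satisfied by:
  {i: True}


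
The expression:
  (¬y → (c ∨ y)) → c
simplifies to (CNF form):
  c ∨ ¬y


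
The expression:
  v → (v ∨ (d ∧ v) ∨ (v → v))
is always true.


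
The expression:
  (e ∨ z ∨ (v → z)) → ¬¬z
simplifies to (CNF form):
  (v ∨ z) ∧ (z ∨ ¬e)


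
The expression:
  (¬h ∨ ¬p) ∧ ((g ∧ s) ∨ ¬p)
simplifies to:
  (g ∧ s ∧ ¬h) ∨ ¬p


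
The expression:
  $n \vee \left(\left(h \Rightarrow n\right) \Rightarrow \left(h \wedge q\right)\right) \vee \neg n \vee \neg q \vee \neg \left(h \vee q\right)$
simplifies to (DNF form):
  $\text{True}$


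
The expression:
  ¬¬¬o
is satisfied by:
  {o: False}


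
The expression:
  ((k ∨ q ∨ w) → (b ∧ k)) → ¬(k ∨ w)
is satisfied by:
  {k: False, b: False}
  {b: True, k: False}
  {k: True, b: False}


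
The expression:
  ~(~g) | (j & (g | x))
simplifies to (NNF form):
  g | (j & x)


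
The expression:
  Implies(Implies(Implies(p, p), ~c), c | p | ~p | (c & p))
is always true.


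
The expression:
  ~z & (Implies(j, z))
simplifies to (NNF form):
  ~j & ~z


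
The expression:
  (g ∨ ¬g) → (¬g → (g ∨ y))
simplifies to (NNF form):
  g ∨ y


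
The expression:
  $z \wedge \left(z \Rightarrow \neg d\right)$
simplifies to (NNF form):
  $z \wedge \neg d$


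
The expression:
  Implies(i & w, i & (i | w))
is always true.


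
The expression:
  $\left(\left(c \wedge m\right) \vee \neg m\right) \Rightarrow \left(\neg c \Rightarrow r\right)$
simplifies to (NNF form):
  $c \vee m \vee r$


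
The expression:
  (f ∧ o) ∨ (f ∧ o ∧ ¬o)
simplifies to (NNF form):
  f ∧ o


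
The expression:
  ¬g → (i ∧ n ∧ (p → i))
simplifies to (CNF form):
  (g ∨ i) ∧ (g ∨ n)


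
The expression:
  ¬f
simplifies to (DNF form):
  ¬f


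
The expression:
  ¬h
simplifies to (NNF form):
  ¬h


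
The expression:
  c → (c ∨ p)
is always true.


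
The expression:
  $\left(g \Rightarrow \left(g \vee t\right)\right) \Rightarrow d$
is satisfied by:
  {d: True}


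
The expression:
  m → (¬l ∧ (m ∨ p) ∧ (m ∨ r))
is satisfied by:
  {l: False, m: False}
  {m: True, l: False}
  {l: True, m: False}


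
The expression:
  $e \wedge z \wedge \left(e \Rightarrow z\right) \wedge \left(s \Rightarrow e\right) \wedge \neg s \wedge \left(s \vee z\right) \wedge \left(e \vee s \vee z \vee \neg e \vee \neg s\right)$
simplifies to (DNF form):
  $e \wedge z \wedge \neg s$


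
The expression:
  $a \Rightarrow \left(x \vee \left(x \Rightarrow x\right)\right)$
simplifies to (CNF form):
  $\text{True}$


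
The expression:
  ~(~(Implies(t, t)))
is always true.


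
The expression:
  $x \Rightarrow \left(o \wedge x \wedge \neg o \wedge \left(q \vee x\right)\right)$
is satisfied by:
  {x: False}


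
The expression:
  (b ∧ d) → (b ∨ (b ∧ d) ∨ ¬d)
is always true.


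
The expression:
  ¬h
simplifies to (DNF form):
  ¬h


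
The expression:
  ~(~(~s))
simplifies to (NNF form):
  ~s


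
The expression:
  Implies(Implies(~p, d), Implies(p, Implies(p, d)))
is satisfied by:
  {d: True, p: False}
  {p: False, d: False}
  {p: True, d: True}


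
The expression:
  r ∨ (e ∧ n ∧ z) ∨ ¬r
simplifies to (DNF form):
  True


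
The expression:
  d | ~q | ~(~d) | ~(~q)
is always true.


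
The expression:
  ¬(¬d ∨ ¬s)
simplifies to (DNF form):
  d ∧ s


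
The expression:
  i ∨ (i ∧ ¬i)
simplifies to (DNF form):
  i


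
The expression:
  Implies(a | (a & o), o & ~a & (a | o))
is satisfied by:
  {a: False}


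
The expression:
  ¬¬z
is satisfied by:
  {z: True}


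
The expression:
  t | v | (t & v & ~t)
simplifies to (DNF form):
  t | v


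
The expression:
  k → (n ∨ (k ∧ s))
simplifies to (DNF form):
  n ∨ s ∨ ¬k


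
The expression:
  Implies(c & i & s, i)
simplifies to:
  True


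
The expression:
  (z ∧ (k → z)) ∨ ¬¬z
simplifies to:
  z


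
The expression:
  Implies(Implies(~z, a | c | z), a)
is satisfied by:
  {a: True, c: False, z: False}
  {a: True, z: True, c: False}
  {a: True, c: True, z: False}
  {a: True, z: True, c: True}
  {z: False, c: False, a: False}


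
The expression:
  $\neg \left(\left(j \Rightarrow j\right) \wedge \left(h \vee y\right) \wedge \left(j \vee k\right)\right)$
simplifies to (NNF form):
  $\left(\neg h \vee \neg j\right) \wedge \left(\neg h \vee \neg k\right) \wedge \left(\neg j \vee \neg y\right) \wedge \left(\neg k \vee \neg y\right)$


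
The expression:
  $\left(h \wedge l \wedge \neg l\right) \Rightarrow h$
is always true.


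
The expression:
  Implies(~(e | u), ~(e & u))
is always true.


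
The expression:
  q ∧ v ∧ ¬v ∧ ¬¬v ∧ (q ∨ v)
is never true.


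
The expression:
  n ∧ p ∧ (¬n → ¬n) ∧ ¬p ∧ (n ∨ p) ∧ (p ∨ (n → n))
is never true.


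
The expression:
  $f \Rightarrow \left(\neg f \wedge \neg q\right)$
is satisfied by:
  {f: False}


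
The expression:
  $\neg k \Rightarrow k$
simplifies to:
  $k$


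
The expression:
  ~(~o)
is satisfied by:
  {o: True}


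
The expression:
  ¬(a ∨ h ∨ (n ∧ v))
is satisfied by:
  {v: False, n: False, h: False, a: False}
  {n: True, a: False, v: False, h: False}
  {v: True, a: False, n: False, h: False}


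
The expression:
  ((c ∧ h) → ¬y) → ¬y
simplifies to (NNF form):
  (c ∧ h) ∨ ¬y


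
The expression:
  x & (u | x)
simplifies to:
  x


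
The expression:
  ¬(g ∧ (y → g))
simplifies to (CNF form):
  ¬g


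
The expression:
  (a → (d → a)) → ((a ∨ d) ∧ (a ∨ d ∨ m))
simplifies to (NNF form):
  a ∨ d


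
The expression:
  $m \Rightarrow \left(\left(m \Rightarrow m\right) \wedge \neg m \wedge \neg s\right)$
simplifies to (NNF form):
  $\neg m$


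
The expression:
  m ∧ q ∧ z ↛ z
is never true.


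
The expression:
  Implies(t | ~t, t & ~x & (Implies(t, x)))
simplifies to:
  False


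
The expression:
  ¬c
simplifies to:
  ¬c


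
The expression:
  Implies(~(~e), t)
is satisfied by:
  {t: True, e: False}
  {e: False, t: False}
  {e: True, t: True}


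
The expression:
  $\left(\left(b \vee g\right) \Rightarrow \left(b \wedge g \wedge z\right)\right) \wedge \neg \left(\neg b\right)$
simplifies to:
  $b \wedge g \wedge z$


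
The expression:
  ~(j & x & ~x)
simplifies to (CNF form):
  True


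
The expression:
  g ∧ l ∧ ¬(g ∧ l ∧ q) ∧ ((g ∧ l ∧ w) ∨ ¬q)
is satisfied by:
  {g: True, l: True, q: False}


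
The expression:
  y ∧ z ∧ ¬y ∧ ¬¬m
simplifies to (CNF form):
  False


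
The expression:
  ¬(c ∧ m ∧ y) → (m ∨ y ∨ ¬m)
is always true.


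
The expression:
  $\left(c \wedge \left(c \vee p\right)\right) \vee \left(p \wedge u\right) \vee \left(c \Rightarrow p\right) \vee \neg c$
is always true.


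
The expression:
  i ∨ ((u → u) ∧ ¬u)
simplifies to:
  i ∨ ¬u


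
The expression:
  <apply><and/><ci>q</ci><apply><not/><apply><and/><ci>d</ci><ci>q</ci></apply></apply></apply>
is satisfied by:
  {q: True, d: False}


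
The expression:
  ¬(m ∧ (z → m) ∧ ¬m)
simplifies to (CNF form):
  True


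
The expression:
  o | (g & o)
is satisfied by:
  {o: True}


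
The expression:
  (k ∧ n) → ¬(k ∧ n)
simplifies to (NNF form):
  ¬k ∨ ¬n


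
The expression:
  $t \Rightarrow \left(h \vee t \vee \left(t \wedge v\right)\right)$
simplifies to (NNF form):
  $\text{True}$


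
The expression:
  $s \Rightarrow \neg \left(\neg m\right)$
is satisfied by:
  {m: True, s: False}
  {s: False, m: False}
  {s: True, m: True}


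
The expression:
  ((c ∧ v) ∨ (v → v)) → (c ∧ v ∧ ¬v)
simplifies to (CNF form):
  False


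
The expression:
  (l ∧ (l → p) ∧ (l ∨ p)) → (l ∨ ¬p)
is always true.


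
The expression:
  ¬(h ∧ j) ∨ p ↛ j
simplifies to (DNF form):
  ¬h ∨ ¬j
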